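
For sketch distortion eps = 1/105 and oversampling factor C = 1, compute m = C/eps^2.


1/eps = 105.
(1/eps)^2 = 11025.
m = 1*11025 = 11025.

11025


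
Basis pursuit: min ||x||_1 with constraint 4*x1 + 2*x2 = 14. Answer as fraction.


Axis intercepts:
  x1 = 7/2, x2 = 0: L1 = 7/2
  x1 = 0, x2 = 7: L1 = 7
x* = (7/2, 0)
||x*||_1 = 7/2.

7/2


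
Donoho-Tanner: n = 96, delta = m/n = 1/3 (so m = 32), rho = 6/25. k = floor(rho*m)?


m = 1/3*96 = 32.
rho = 6/25.
rho*m = 6/25*32 = 7.68.
k = floor(7.68) = 7.

7


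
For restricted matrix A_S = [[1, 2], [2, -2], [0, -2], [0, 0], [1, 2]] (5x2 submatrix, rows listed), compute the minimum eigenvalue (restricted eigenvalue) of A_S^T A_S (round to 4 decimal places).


A_S^T A_S = [[6, 0], [0, 16]].
trace = 22.
det = 96.
disc = trace^2 - 4*det = 484 - 4*96 = 100.
sqrt(100) = 10.
lam_min = (22 - 10)/2 = 6 = 6.0000.

6.0000


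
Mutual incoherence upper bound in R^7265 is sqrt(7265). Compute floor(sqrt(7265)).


85^2 = 7225 <= 7265 < 7396 = 86^2, so 85 <= sqrt(7265) < 86.
floor(sqrt(7265)) = 85.

85


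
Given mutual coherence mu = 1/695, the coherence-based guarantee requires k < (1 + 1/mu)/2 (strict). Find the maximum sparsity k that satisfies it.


1/mu = 695.
1 + 1/mu = 696.
(1 + 1/mu)/2 = 348 is an integer and the inequality is strict, so k_max = 348 - 1 = 347.

347


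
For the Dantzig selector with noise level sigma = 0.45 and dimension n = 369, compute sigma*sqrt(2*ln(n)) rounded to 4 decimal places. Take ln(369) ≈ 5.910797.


ln(369) ≈ 5.910797.
2*ln(n) ≈ 11.821594.
sqrt(2*ln(n)) ≈ sqrt(11.821594) ≈ 3.438254.
threshold ≈ 0.45*3.438254 = 1.5472143 ≈ 1.5472.

1.5472


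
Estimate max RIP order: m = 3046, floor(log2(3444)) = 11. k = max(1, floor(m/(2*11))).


floor(log2(3444)) = 11.
2*11 = 22.
m/(2*floor(log2(n))) = 3046/22 ≈ 138.4545.
floor = 138.
k = max(1, 138) = 138.

138


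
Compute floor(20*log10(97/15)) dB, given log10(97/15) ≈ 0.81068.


||x||/||e|| = 97/15.
log10(97/15) ≈ 0.81068.
20*log10(||x||/||e||) ≈ 20*0.81068 = 16.2136.
floor(16.2136) = 16.

16


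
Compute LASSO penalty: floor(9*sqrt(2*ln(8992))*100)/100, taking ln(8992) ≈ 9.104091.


ln(8992) ≈ 9.104091.
2*ln(n) ≈ 18.208182.
sqrt(2*ln(n)) ≈ sqrt(18.208182) ≈ 4.267105.
lambda ≈ 9*4.267105 = 38.403945.
floor(lambda*100)/100 = 38.40.

38.40


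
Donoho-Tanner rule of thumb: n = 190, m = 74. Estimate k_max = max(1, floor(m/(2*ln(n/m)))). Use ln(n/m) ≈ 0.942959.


n/m = 190/74 = 95/37.
ln(n/m) ≈ 0.942959.
2*ln(n/m) ≈ 1.885918.
m/(2*ln(n/m)) ≈ 74/1.885918 ≈ 39.2382.
floor = 39.
k_max = max(1, 39) = 39.

39


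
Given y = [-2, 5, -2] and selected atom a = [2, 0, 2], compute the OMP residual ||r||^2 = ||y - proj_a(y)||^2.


a^T a = 8.
a^T y = -8.
coeff = -8/8 = -1.
||r||^2 = 25.

25


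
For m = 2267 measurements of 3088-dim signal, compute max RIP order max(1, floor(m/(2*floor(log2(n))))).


floor(log2(3088)) = 11.
2*11 = 22.
m/(2*floor(log2(n))) = 2267/22 ≈ 103.0455.
floor = 103.
k = max(1, 103) = 103.

103


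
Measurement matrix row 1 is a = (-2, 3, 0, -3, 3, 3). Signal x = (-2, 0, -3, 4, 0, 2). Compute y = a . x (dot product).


Non-zero terms: ['-2*-2', '0*-3', '-3*4', '3*2']
Products: [4, 0, -12, 6]
y = sum = -2.

-2


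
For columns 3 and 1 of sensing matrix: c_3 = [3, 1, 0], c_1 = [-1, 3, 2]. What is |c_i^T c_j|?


Inner product: 3*-1 + 1*3 + 0*2
Products: [-3, 3, 0]
Sum = 0.
|dot| = 0.

0


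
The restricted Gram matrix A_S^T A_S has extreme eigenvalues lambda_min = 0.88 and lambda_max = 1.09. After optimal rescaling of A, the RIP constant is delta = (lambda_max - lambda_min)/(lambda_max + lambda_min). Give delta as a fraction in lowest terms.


lambda_max - lambda_min = 1.09 - 0.88 = 0.21.
lambda_max + lambda_min = 1.09 + 0.88 = 1.97.
delta = 0.21/1.97 = 21/197.

21/197


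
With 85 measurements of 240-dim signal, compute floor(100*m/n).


100*m/n = 100*85/240 ≈ 35.4167.
floor = 35.

35


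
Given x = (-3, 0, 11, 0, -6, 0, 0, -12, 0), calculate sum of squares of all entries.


Non-zero entries: [(0, -3), (2, 11), (4, -6), (7, -12)]
Squares: [9, 121, 36, 144]
||x||_2^2 = sum = 310.

310


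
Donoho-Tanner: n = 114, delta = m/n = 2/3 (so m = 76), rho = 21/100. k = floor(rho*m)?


m = 2/3*114 = 76.
rho = 21/100.
rho*m = 21/100*76 = 15.96.
k = floor(15.96) = 15.

15


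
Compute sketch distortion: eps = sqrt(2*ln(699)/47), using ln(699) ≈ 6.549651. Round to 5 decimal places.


ln(699) ≈ 6.549651.
2*ln(N)/m ≈ 2*6.549651/47 ≈ 0.27870855.
eps = sqrt(0.27870855) ≈ 0.5279285 ≈ 0.52793.

0.52793


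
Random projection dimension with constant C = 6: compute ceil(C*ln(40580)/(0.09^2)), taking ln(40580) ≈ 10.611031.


ln(40580) ≈ 10.611031.
eps^2 = 0.09^2 = 0.0081.
C*ln(N)/eps^2 ≈ 6*10.611031/0.0081 ≈ 7860.023.
m = ceil(7860.023) = 7861.

7861


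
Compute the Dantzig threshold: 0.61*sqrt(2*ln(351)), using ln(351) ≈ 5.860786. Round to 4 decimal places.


ln(351) ≈ 5.860786.
2*ln(n) ≈ 11.721572.
sqrt(2*ln(n)) ≈ sqrt(11.721572) ≈ 3.423678.
threshold ≈ 0.61*3.423678 = 2.08844358 ≈ 2.0884.

2.0884


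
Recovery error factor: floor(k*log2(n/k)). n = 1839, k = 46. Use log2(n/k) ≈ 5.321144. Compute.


log2(n/k) = log2(1839/46) ≈ 5.321144.
k*log2(n/k) ≈ 46*5.321144 = 244.772624.
floor(244.772624) = 244.

244


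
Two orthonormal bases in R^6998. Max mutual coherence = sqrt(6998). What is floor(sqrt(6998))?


83^2 = 6889 <= 6998 < 7056 = 84^2, so 83 <= sqrt(6998) < 84.
floor(sqrt(6998)) = 83.

83


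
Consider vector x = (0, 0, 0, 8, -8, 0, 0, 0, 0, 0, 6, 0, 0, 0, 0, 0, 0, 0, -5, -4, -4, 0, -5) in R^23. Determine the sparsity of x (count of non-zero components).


Non-zero positions: [3, 4, 10, 18, 19, 20, 22].
Sparsity = 7.

7


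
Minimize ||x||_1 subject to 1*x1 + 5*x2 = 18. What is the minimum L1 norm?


Axis intercepts:
  x1 = 18, x2 = 0: L1 = 18
  x1 = 0, x2 = 18/5: L1 = 18/5
x* = (0, 18/5)
||x*||_1 = 18/5.

18/5


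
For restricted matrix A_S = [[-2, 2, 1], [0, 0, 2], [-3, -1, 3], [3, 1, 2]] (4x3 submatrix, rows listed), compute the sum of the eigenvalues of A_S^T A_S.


Sum of eigenvalues of A_S^T A_S = trace(A_S^T A_S) = sum of squared column norms of A_S.
A_S^T A_S diagonal: [22, 6, 18].
trace = 22 + 6 + 18 = 46.

46


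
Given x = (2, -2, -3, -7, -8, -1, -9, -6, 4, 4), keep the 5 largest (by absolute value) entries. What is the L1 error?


Sorted |x_i| descending: [9, 8, 7, 6, 4, 4, 3, 2, 2, 1]
Keep top 5: [9, 8, 7, 6, 4]
Tail entries: [4, 3, 2, 2, 1]
L1 error = sum of tail = 12.

12


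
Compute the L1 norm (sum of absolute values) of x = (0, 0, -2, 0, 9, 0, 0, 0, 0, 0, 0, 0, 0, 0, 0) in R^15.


Non-zero entries: [(2, -2), (4, 9)]
Absolute values: [2, 9]
||x||_1 = sum = 11.

11


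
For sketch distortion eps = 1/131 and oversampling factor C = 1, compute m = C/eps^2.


1/eps = 131.
(1/eps)^2 = 17161.
m = 1*17161 = 17161.

17161


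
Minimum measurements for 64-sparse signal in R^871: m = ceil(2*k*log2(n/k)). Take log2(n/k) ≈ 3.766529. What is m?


log2(n/k) = log2(871/64) ≈ 3.766529.
2*k*log2(n/k) ≈ 2*64*3.766529 = 482.115712.
m = ceil(482.115712) = 483.

483


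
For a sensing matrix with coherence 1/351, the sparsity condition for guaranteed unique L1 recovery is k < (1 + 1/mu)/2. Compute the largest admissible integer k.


1/mu = 351.
1 + 1/mu = 352.
(1 + 1/mu)/2 = 176 is an integer and the inequality is strict, so k_max = 176 - 1 = 175.

175


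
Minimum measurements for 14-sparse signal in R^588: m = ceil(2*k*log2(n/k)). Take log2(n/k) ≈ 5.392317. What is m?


log2(n/k) = log2(588/14) ≈ 5.392317.
2*k*log2(n/k) ≈ 2*14*5.392317 = 150.984876.
m = ceil(150.984876) = 151.

151


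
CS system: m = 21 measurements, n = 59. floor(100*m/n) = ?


100*m/n = 100*21/59 ≈ 35.5932.
floor = 35.

35


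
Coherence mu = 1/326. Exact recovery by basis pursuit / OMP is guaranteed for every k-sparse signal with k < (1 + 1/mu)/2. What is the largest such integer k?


1/mu = 326.
1 + 1/mu = 327.
(1 + 1/mu)/2 = 163.5 is not an integer, so k_max = floor(163.5) = 163.

163


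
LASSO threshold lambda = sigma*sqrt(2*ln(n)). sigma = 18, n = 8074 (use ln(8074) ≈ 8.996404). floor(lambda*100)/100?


ln(8074) ≈ 8.996404.
2*ln(n) ≈ 17.992808.
sqrt(2*ln(n)) ≈ sqrt(17.992808) ≈ 4.241793.
lambda ≈ 18*4.241793 = 76.352274.
floor(lambda*100)/100 = 76.35.

76.35


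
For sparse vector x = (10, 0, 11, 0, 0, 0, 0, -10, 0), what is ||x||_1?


Non-zero entries: [(0, 10), (2, 11), (7, -10)]
Absolute values: [10, 11, 10]
||x||_1 = sum = 31.

31


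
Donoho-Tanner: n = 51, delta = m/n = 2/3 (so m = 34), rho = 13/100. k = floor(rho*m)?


m = 2/3*51 = 34.
rho = 13/100.
rho*m = 13/100*34 = 4.42.
k = floor(4.42) = 4.

4


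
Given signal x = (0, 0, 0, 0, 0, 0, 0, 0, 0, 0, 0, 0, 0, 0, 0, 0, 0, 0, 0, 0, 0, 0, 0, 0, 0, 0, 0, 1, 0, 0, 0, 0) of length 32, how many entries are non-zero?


Non-zero positions: [27].
Sparsity = 1.

1


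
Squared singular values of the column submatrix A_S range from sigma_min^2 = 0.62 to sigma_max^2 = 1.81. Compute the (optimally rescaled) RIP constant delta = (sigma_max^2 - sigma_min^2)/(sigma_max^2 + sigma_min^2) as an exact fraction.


lambda_max - lambda_min = 1.81 - 0.62 = 1.19.
lambda_max + lambda_min = 1.81 + 0.62 = 2.43.
delta = 1.19/2.43 = 119/243.

119/243


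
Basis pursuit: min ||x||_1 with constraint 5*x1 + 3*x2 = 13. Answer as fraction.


Axis intercepts:
  x1 = 13/5, x2 = 0: L1 = 13/5
  x1 = 0, x2 = 13/3: L1 = 13/3
x* = (13/5, 0)
||x*||_1 = 13/5.

13/5


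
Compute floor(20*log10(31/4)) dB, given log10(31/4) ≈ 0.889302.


||x||/||e|| = 31/4.
log10(31/4) ≈ 0.889302.
20*log10(||x||/||e||) ≈ 20*0.889302 = 17.78604.
floor(17.78604) = 17.

17


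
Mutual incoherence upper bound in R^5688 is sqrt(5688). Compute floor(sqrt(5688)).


75^2 = 5625 <= 5688 < 5776 = 76^2, so 75 <= sqrt(5688) < 76.
floor(sqrt(5688)) = 75.

75


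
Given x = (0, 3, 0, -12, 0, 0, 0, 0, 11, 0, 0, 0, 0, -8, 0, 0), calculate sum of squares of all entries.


Non-zero entries: [(1, 3), (3, -12), (8, 11), (13, -8)]
Squares: [9, 144, 121, 64]
||x||_2^2 = sum = 338.

338


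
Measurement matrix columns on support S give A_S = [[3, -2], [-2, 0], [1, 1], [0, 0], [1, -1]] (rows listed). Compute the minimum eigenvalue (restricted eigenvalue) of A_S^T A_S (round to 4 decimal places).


A_S^T A_S = [[15, -6], [-6, 6]].
trace = 21.
det = 54.
disc = trace^2 - 4*det = 441 - 4*54 = 225.
sqrt(225) = 15.
lam_min = (21 - 15)/2 = 3 = 3.0000.

3.0000


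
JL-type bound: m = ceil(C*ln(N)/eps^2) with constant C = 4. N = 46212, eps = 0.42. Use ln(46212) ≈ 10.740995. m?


ln(46212) ≈ 10.740995.
eps^2 = 0.42^2 = 0.1764.
C*ln(N)/eps^2 ≈ 4*10.740995/0.1764 ≈ 243.56.
m = ceil(243.56) = 244.

244


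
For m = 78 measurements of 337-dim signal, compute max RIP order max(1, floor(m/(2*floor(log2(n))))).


floor(log2(337)) = 8.
2*8 = 16.
m/(2*floor(log2(n))) = 78/16 ≈ 4.875.
floor = 4.
k = max(1, 4) = 4.

4


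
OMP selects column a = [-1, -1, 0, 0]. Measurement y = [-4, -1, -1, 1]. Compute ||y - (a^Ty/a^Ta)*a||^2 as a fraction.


a^T a = 2.
a^T y = 5.
coeff = 5/2 = 5/2.
||r||^2 = 13/2.

13/2


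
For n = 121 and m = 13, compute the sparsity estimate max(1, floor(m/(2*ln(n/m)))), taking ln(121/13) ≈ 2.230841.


n/m = 121/13.
ln(n/m) ≈ 2.230841.
2*ln(n/m) ≈ 4.461682.
m/(2*ln(n/m)) ≈ 13/4.461682 ≈ 2.9137.
floor = 2.
k_max = max(1, 2) = 2.

2


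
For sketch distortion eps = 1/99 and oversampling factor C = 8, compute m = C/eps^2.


1/eps = 99.
(1/eps)^2 = 9801.
m = 8*9801 = 78408.

78408


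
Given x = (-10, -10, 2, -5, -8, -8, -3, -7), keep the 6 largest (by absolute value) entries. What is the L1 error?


Sorted |x_i| descending: [10, 10, 8, 8, 7, 5, 3, 2]
Keep top 6: [10, 10, 8, 8, 7, 5]
Tail entries: [3, 2]
L1 error = sum of tail = 5.

5


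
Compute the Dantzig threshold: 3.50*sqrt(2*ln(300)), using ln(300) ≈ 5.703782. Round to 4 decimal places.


ln(300) ≈ 5.703782.
2*ln(n) ≈ 11.407564.
sqrt(2*ln(n)) ≈ sqrt(11.407564) ≈ 3.377509.
threshold ≈ 3.50*3.377509 = 11.8212815 ≈ 11.8213.

11.8213


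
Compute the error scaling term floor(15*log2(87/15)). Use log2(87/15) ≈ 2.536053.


log2(n/k) = log2(87/15) ≈ 2.536053.
k*log2(n/k) ≈ 15*2.536053 = 38.040795.
floor(38.040795) = 38.

38


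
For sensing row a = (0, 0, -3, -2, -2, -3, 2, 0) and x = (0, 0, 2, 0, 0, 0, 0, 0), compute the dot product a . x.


Non-zero terms: ['-3*2']
Products: [-6]
y = sum = -6.

-6


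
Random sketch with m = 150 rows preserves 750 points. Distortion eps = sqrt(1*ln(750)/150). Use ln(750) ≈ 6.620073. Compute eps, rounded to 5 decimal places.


ln(750) ≈ 6.620073.
1*ln(N)/m ≈ 1*6.620073/150 ≈ 0.04413382.
eps = sqrt(0.04413382) ≈ 0.2100805 ≈ 0.21008.

0.21008


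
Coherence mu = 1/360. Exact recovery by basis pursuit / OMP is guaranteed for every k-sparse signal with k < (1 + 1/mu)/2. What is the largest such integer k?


1/mu = 360.
1 + 1/mu = 361.
(1 + 1/mu)/2 = 180.5 is not an integer, so k_max = floor(180.5) = 180.

180


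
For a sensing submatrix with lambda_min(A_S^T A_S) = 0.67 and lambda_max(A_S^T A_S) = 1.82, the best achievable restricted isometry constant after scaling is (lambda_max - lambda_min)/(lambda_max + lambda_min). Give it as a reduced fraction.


lambda_max - lambda_min = 1.82 - 0.67 = 1.15.
lambda_max + lambda_min = 1.82 + 0.67 = 2.49.
delta = 1.15/2.49 = 115/249.

115/249


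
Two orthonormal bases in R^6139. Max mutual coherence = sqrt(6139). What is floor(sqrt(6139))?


78^2 = 6084 <= 6139 < 6241 = 79^2, so 78 <= sqrt(6139) < 79.
floor(sqrt(6139)) = 78.

78


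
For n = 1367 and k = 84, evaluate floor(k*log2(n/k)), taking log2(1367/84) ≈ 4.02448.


log2(n/k) = log2(1367/84) ≈ 4.02448.
k*log2(n/k) ≈ 84*4.02448 = 338.05632.
floor(338.05632) = 338.

338


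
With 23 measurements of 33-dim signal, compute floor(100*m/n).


100*m/n = 100*23/33 ≈ 69.697.
floor = 69.

69


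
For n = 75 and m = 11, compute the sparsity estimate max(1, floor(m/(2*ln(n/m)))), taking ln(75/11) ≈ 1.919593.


n/m = 75/11.
ln(n/m) ≈ 1.919593.
2*ln(n/m) ≈ 3.839186.
m/(2*ln(n/m)) ≈ 11/3.839186 ≈ 2.8652.
floor = 2.
k_max = max(1, 2) = 2.

2


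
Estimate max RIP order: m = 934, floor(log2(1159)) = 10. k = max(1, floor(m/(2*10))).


floor(log2(1159)) = 10.
2*10 = 20.
m/(2*floor(log2(n))) = 934/20 ≈ 46.7.
floor = 46.
k = max(1, 46) = 46.

46


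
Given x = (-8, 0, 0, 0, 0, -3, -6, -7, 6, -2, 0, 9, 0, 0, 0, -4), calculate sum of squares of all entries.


Non-zero entries: [(0, -8), (5, -3), (6, -6), (7, -7), (8, 6), (9, -2), (11, 9), (15, -4)]
Squares: [64, 9, 36, 49, 36, 4, 81, 16]
||x||_2^2 = sum = 295.

295


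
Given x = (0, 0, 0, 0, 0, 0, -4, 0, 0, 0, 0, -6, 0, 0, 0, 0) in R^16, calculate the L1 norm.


Non-zero entries: [(6, -4), (11, -6)]
Absolute values: [4, 6]
||x||_1 = sum = 10.

10


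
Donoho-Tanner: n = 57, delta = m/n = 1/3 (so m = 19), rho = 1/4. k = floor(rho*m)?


m = 1/3*57 = 19.
rho = 1/4.
rho*m = 1/4*19 = 4.75.
k = floor(4.75) = 4.

4


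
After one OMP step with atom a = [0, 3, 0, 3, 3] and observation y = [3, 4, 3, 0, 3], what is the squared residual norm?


a^T a = 27.
a^T y = 21.
coeff = 21/27 = 7/9.
||r||^2 = 80/3.

80/3


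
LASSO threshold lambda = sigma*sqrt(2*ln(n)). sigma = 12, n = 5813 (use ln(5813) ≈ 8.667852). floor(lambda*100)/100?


ln(5813) ≈ 8.667852.
2*ln(n) ≈ 17.335704.
sqrt(2*ln(n)) ≈ sqrt(17.335704) ≈ 4.163617.
lambda ≈ 12*4.163617 = 49.963404.
floor(lambda*100)/100 = 49.96.

49.96


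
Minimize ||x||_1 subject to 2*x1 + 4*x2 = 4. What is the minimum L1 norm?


Axis intercepts:
  x1 = 2, x2 = 0: L1 = 2
  x1 = 0, x2 = 1: L1 = 1
x* = (0, 1)
||x*||_1 = 1.

1


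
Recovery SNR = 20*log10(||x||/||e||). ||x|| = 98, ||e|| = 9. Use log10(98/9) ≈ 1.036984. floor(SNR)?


||x||/||e|| = 98/9.
log10(98/9) ≈ 1.036984.
20*log10(||x||/||e||) ≈ 20*1.036984 = 20.73968.
floor(20.73968) = 20.

20


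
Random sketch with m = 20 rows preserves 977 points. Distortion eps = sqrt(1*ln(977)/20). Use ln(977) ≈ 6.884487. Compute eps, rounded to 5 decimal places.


ln(977) ≈ 6.884487.
1*ln(N)/m ≈ 1*6.884487/20 ≈ 0.34422435.
eps = sqrt(0.34422435) ≈ 0.5867064 ≈ 0.58671.

0.58671


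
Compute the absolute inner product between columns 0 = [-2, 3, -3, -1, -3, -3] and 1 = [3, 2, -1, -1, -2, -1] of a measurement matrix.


Inner product: -2*3 + 3*2 + -3*-1 + -1*-1 + -3*-2 + -3*-1
Products: [-6, 6, 3, 1, 6, 3]
Sum = 13.
|dot| = 13.

13


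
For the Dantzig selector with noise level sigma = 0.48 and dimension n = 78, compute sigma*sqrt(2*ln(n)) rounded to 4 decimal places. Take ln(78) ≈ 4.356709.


ln(78) ≈ 4.356709.
2*ln(n) ≈ 8.713418.
sqrt(2*ln(n)) ≈ sqrt(8.713418) ≈ 2.95185.
threshold ≈ 0.48*2.95185 = 1.416888 ≈ 1.4169.

1.4169


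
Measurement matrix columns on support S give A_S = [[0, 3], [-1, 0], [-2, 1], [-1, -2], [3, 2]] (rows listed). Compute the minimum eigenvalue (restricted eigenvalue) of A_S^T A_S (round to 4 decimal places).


A_S^T A_S = [[15, 6], [6, 18]].
trace = 33.
det = 234.
disc = trace^2 - 4*det = 1089 - 4*234 = 153.
sqrt(153) ≈ 12.369317.
lam_min = (33 - sqrt(153))/2 ≈ (33 - 12.369317)/2 = 10.3153415 ≈ 10.3153.

10.3153


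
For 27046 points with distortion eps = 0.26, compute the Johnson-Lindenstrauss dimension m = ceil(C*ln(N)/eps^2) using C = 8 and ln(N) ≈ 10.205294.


ln(27046) ≈ 10.205294.
eps^2 = 0.26^2 = 0.0676.
C*ln(N)/eps^2 ≈ 8*10.205294/0.0676 ≈ 1207.7271.
m = ceil(1207.7271) = 1208.

1208


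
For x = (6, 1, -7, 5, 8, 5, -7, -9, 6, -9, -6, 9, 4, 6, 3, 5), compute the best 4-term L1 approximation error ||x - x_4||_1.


Sorted |x_i| descending: [9, 9, 9, 8, 7, 7, 6, 6, 6, 6, 5, 5, 5, 4, 3, 1]
Keep top 4: [9, 9, 9, 8]
Tail entries: [7, 7, 6, 6, 6, 6, 5, 5, 5, 4, 3, 1]
L1 error = sum of tail = 61.

61


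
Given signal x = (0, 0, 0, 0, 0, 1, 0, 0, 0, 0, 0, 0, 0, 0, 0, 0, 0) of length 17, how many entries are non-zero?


Non-zero positions: [5].
Sparsity = 1.

1


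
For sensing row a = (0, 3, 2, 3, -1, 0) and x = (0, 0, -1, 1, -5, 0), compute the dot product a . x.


Non-zero terms: ['2*-1', '3*1', '-1*-5']
Products: [-2, 3, 5]
y = sum = 6.

6


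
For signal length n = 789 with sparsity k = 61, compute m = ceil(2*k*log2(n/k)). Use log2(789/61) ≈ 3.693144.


log2(n/k) = log2(789/61) ≈ 3.693144.
2*k*log2(n/k) ≈ 2*61*3.693144 = 450.563568.
m = ceil(450.563568) = 451.

451


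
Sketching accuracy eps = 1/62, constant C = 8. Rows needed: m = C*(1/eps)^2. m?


1/eps = 62.
(1/eps)^2 = 3844.
m = 8*3844 = 30752.

30752


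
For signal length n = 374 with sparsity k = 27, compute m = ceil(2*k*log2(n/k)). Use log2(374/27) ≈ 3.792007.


log2(n/k) = log2(374/27) ≈ 3.792007.
2*k*log2(n/k) ≈ 2*27*3.792007 = 204.768378.
m = ceil(204.768378) = 205.

205


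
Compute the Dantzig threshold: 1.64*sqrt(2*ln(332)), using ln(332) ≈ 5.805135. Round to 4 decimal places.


ln(332) ≈ 5.805135.
2*ln(n) ≈ 11.61027.
sqrt(2*ln(n)) ≈ sqrt(11.61027) ≈ 3.407385.
threshold ≈ 1.64*3.407385 = 5.5881114 ≈ 5.5881.

5.5881


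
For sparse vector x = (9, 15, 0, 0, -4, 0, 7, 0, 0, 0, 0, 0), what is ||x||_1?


Non-zero entries: [(0, 9), (1, 15), (4, -4), (6, 7)]
Absolute values: [9, 15, 4, 7]
||x||_1 = sum = 35.

35


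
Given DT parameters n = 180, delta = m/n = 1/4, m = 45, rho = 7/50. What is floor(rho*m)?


m = 1/4*180 = 45.
rho = 7/50.
rho*m = 7/50*45 = 6.3.
k = floor(6.3) = 6.

6


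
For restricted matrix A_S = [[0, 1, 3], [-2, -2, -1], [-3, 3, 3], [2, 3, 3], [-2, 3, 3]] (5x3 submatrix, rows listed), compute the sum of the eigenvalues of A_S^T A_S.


Sum of eigenvalues of A_S^T A_S = trace(A_S^T A_S) = sum of squared column norms of A_S.
A_S^T A_S diagonal: [21, 32, 37].
trace = 21 + 32 + 37 = 90.

90


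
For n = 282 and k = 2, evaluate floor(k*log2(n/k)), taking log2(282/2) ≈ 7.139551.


log2(n/k) = log2(282/2) ≈ 7.139551.
k*log2(n/k) ≈ 2*7.139551 = 14.279102.
floor(14.279102) = 14.

14


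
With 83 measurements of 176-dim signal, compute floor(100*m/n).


100*m/n = 100*83/176 ≈ 47.1591.
floor = 47.

47


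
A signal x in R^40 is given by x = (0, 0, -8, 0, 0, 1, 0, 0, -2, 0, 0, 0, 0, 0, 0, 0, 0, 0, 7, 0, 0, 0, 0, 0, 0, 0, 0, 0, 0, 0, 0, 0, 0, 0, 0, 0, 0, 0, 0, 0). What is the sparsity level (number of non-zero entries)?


Non-zero positions: [2, 5, 8, 18].
Sparsity = 4.

4


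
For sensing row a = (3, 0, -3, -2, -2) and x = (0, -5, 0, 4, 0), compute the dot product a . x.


Non-zero terms: ['0*-5', '-2*4']
Products: [0, -8]
y = sum = -8.

-8


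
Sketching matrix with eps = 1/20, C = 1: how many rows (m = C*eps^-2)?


1/eps = 20.
(1/eps)^2 = 400.
m = 1*400 = 400.

400


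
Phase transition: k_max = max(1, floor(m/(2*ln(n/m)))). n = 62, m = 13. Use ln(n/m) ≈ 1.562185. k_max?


n/m = 62/13.
ln(n/m) ≈ 1.562185.
2*ln(n/m) ≈ 3.12437.
m/(2*ln(n/m)) ≈ 13/3.12437 ≈ 4.1608.
floor = 4.
k_max = max(1, 4) = 4.

4


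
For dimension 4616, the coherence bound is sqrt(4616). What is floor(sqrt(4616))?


67^2 = 4489 <= 4616 < 4624 = 68^2, so 67 <= sqrt(4616) < 68.
floor(sqrt(4616)) = 67.

67


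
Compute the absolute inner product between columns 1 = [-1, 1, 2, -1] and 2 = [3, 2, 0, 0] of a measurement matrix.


Inner product: -1*3 + 1*2 + 2*0 + -1*0
Products: [-3, 2, 0, 0]
Sum = -1.
|dot| = 1.

1


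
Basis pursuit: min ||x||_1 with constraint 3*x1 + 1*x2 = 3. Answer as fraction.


Axis intercepts:
  x1 = 1, x2 = 0: L1 = 1
  x1 = 0, x2 = 3: L1 = 3
x* = (1, 0)
||x*||_1 = 1.

1


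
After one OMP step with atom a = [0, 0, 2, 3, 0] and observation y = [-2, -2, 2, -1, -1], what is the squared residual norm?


a^T a = 13.
a^T y = 1.
coeff = 1/13 = 1/13.
||r||^2 = 181/13.

181/13


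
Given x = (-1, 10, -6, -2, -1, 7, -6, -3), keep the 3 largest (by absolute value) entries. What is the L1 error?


Sorted |x_i| descending: [10, 7, 6, 6, 3, 2, 1, 1]
Keep top 3: [10, 7, 6]
Tail entries: [6, 3, 2, 1, 1]
L1 error = sum of tail = 13.

13


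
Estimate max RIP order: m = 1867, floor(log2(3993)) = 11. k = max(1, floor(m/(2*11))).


floor(log2(3993)) = 11.
2*11 = 22.
m/(2*floor(log2(n))) = 1867/22 ≈ 84.8636.
floor = 84.
k = max(1, 84) = 84.

84


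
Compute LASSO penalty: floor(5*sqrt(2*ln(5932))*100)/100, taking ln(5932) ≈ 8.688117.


ln(5932) ≈ 8.688117.
2*ln(n) ≈ 17.376234.
sqrt(2*ln(n)) ≈ sqrt(17.376234) ≈ 4.168481.
lambda ≈ 5*4.168481 = 20.842405.
floor(lambda*100)/100 = 20.84.

20.84


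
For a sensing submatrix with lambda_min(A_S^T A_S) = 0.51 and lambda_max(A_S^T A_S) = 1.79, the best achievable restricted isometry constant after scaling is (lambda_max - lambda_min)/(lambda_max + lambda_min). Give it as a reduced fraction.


lambda_max - lambda_min = 1.79 - 0.51 = 1.28.
lambda_max + lambda_min = 1.79 + 0.51 = 2.30.
delta = 1.28/2.30 = 128/230 = 64/115.

64/115


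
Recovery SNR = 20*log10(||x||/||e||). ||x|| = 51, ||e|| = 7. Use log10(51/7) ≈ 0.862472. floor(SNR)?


||x||/||e|| = 51/7.
log10(51/7) ≈ 0.862472.
20*log10(||x||/||e||) ≈ 20*0.862472 = 17.24944.
floor(17.24944) = 17.

17


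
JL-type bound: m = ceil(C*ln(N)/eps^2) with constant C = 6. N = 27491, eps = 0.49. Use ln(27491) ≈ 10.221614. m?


ln(27491) ≈ 10.221614.
eps^2 = 0.49^2 = 0.2401.
C*ln(N)/eps^2 ≈ 6*10.221614/0.2401 ≈ 255.4339.
m = ceil(255.4339) = 256.

256


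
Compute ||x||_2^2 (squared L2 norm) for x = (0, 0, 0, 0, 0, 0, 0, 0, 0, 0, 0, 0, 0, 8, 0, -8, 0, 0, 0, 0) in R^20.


Non-zero entries: [(13, 8), (15, -8)]
Squares: [64, 64]
||x||_2^2 = sum = 128.

128


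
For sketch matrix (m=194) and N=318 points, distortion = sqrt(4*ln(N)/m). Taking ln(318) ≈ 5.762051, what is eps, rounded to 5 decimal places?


ln(318) ≈ 5.762051.
4*ln(N)/m ≈ 4*5.762051/194 ≈ 0.11880518.
eps = sqrt(0.11880518) ≈ 0.3446813 ≈ 0.34468.

0.34468


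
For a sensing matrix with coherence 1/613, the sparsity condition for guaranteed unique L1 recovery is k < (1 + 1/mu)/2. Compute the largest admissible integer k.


1/mu = 613.
1 + 1/mu = 614.
(1 + 1/mu)/2 = 307 is an integer and the inequality is strict, so k_max = 307 - 1 = 306.

306


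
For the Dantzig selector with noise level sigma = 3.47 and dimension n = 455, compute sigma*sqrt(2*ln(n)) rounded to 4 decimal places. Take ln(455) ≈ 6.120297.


ln(455) ≈ 6.120297.
2*ln(n) ≈ 12.240594.
sqrt(2*ln(n)) ≈ sqrt(12.240594) ≈ 3.498656.
threshold ≈ 3.47*3.498656 = 12.14033632 ≈ 12.1403.

12.1403


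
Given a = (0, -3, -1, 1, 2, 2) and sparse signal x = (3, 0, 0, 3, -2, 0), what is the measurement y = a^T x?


Non-zero terms: ['0*3', '1*3', '2*-2']
Products: [0, 3, -4]
y = sum = -1.

-1


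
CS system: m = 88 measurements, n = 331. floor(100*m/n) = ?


100*m/n = 100*88/331 ≈ 26.5861.
floor = 26.

26


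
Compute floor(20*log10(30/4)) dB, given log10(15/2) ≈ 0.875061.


||x||/||e|| = 30/4 = 15/2.
log10(15/2) ≈ 0.875061.
20*log10(||x||/||e||) ≈ 20*0.875061 = 17.50122.
floor(17.50122) = 17.

17


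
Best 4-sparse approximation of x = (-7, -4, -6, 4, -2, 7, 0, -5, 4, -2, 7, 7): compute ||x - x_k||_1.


Sorted |x_i| descending: [7, 7, 7, 7, 6, 5, 4, 4, 4, 2, 2, 0]
Keep top 4: [7, 7, 7, 7]
Tail entries: [6, 5, 4, 4, 4, 2, 2, 0]
L1 error = sum of tail = 27.

27


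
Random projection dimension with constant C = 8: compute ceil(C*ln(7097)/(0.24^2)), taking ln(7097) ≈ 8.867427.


ln(7097) ≈ 8.867427.
eps^2 = 0.24^2 = 0.0576.
C*ln(N)/eps^2 ≈ 8*8.867427/0.0576 ≈ 1231.5871.
m = ceil(1231.5871) = 1232.

1232


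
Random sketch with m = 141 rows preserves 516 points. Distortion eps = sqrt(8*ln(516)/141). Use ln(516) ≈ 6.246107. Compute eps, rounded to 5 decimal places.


ln(516) ≈ 6.246107.
8*ln(N)/m ≈ 8*6.246107/141 ≈ 0.35438905.
eps = sqrt(0.35438905) ≈ 0.5953058 ≈ 0.59531.

0.59531


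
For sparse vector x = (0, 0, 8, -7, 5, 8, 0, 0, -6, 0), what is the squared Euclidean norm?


Non-zero entries: [(2, 8), (3, -7), (4, 5), (5, 8), (8, -6)]
Squares: [64, 49, 25, 64, 36]
||x||_2^2 = sum = 238.

238


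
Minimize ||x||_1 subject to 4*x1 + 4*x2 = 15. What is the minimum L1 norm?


Axis intercepts:
  x1 = 15/4, x2 = 0: L1 = 15/4
  x1 = 0, x2 = 15/4: L1 = 15/4
x* = (15/4, 0)
||x*||_1 = 15/4.

15/4


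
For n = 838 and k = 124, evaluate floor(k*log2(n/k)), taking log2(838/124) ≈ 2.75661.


log2(n/k) = log2(838/124) ≈ 2.75661.
k*log2(n/k) ≈ 124*2.75661 = 341.81964.
floor(341.81964) = 341.

341


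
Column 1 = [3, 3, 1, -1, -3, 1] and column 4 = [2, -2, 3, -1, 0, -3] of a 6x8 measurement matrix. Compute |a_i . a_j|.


Inner product: 3*2 + 3*-2 + 1*3 + -1*-1 + -3*0 + 1*-3
Products: [6, -6, 3, 1, 0, -3]
Sum = 1.
|dot| = 1.

1


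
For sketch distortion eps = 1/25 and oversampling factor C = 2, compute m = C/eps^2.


1/eps = 25.
(1/eps)^2 = 625.
m = 2*625 = 1250.

1250


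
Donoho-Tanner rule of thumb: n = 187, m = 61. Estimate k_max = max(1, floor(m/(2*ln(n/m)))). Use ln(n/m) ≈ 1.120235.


n/m = 187/61.
ln(n/m) ≈ 1.120235.
2*ln(n/m) ≈ 2.24047.
m/(2*ln(n/m)) ≈ 61/2.24047 ≈ 27.2264.
floor = 27.
k_max = max(1, 27) = 27.

27


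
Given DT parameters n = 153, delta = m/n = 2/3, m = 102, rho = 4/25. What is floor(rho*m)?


m = 2/3*153 = 102.
rho = 4/25.
rho*m = 4/25*102 = 16.32.
k = floor(16.32) = 16.

16


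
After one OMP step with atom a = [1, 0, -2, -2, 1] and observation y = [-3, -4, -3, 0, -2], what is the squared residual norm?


a^T a = 10.
a^T y = 1.
coeff = 1/10 = 1/10.
||r||^2 = 379/10.

379/10


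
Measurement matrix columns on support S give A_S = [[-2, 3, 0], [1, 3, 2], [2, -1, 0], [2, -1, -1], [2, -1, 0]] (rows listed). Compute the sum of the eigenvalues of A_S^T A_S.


Sum of eigenvalues of A_S^T A_S = trace(A_S^T A_S) = sum of squared column norms of A_S.
A_S^T A_S diagonal: [17, 21, 5].
trace = 17 + 21 + 5 = 43.

43


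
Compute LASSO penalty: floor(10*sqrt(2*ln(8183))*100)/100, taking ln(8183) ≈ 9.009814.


ln(8183) ≈ 9.009814.
2*ln(n) ≈ 18.019628.
sqrt(2*ln(n)) ≈ sqrt(18.019628) ≈ 4.244953.
lambda ≈ 10*4.244953 = 42.44953.
floor(lambda*100)/100 = 42.44.

42.44


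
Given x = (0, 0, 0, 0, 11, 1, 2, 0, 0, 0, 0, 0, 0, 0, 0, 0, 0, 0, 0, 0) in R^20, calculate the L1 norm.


Non-zero entries: [(4, 11), (5, 1), (6, 2)]
Absolute values: [11, 1, 2]
||x||_1 = sum = 14.

14


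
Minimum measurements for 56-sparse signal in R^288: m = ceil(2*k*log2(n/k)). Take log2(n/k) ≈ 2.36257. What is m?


log2(n/k) = log2(288/56) ≈ 2.36257.
2*k*log2(n/k) ≈ 2*56*2.36257 = 264.60784.
m = ceil(264.60784) = 265.

265


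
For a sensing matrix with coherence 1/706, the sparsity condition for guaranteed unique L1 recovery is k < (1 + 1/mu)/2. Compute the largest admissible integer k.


1/mu = 706.
1 + 1/mu = 707.
(1 + 1/mu)/2 = 353.5 is not an integer, so k_max = floor(353.5) = 353.

353


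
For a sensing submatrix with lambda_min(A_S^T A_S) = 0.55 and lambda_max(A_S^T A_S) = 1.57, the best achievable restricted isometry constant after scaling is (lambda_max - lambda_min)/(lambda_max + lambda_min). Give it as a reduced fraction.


lambda_max - lambda_min = 1.57 - 0.55 = 1.02.
lambda_max + lambda_min = 1.57 + 0.55 = 2.12.
delta = 1.02/2.12 = 102/212 = 51/106.

51/106


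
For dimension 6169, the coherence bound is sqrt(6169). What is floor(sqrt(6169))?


78^2 = 6084 <= 6169 < 6241 = 79^2, so 78 <= sqrt(6169) < 79.
floor(sqrt(6169)) = 78.

78


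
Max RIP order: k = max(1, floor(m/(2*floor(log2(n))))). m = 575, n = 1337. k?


floor(log2(1337)) = 10.
2*10 = 20.
m/(2*floor(log2(n))) = 575/20 ≈ 28.75.
floor = 28.
k = max(1, 28) = 28.

28


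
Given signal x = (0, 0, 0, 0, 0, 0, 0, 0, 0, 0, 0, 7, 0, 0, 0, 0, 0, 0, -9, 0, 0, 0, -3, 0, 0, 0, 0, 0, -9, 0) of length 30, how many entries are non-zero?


Non-zero positions: [11, 18, 22, 28].
Sparsity = 4.

4


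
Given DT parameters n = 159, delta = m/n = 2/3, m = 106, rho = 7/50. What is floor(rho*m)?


m = 2/3*159 = 106.
rho = 7/50.
rho*m = 7/50*106 = 14.84.
k = floor(14.84) = 14.

14


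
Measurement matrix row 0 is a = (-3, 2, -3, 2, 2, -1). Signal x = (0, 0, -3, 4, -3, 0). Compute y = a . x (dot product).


Non-zero terms: ['-3*-3', '2*4', '2*-3']
Products: [9, 8, -6]
y = sum = 11.

11


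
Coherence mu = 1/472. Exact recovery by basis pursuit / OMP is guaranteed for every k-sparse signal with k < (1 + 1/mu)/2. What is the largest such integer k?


1/mu = 472.
1 + 1/mu = 473.
(1 + 1/mu)/2 = 236.5 is not an integer, so k_max = floor(236.5) = 236.

236


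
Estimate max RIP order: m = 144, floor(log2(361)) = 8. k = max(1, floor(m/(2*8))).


floor(log2(361)) = 8.
2*8 = 16.
m/(2*floor(log2(n))) = 144/16 ≈ 9.0.
floor = 9.
k = max(1, 9) = 9.

9


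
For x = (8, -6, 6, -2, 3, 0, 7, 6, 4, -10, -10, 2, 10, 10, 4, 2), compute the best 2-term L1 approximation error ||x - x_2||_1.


Sorted |x_i| descending: [10, 10, 10, 10, 8, 7, 6, 6, 6, 4, 4, 3, 2, 2, 2, 0]
Keep top 2: [10, 10]
Tail entries: [10, 10, 8, 7, 6, 6, 6, 4, 4, 3, 2, 2, 2, 0]
L1 error = sum of tail = 70.

70


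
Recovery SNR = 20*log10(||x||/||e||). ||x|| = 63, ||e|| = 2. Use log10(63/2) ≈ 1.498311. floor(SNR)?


||x||/||e|| = 63/2.
log10(63/2) ≈ 1.498311.
20*log10(||x||/||e||) ≈ 20*1.498311 = 29.96622.
floor(29.96622) = 29.

29


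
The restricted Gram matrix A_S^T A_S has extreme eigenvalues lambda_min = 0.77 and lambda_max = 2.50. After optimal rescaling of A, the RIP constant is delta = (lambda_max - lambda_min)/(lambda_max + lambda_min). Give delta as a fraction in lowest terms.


lambda_max - lambda_min = 2.50 - 0.77 = 1.73.
lambda_max + lambda_min = 2.50 + 0.77 = 3.27.
delta = 1.73/3.27 = 173/327.

173/327


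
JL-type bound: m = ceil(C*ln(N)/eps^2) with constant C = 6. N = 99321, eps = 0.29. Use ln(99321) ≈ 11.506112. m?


ln(99321) ≈ 11.506112.
eps^2 = 0.29^2 = 0.0841.
C*ln(N)/eps^2 ≈ 6*11.506112/0.0841 ≈ 820.8879.
m = ceil(820.8879) = 821.

821


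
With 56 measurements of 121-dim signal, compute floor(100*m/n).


100*m/n = 100*56/121 ≈ 46.281.
floor = 46.

46


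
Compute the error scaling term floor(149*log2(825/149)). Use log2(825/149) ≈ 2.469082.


log2(n/k) = log2(825/149) ≈ 2.469082.
k*log2(n/k) ≈ 149*2.469082 = 367.893218.
floor(367.893218) = 367.

367


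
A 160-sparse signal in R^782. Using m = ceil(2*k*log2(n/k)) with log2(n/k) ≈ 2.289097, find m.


log2(n/k) = log2(782/160) ≈ 2.289097.
2*k*log2(n/k) ≈ 2*160*2.289097 = 732.51104.
m = ceil(732.51104) = 733.

733


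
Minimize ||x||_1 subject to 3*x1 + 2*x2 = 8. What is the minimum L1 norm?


Axis intercepts:
  x1 = 8/3, x2 = 0: L1 = 8/3
  x1 = 0, x2 = 4: L1 = 4
x* = (8/3, 0)
||x*||_1 = 8/3.

8/3


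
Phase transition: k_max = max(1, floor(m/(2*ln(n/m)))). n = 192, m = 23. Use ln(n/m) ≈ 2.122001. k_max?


n/m = 192/23.
ln(n/m) ≈ 2.122001.
2*ln(n/m) ≈ 4.244002.
m/(2*ln(n/m)) ≈ 23/4.244002 ≈ 5.4194.
floor = 5.
k_max = max(1, 5) = 5.

5


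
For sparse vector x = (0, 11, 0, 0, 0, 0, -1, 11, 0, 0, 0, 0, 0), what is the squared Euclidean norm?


Non-zero entries: [(1, 11), (6, -1), (7, 11)]
Squares: [121, 1, 121]
||x||_2^2 = sum = 243.

243


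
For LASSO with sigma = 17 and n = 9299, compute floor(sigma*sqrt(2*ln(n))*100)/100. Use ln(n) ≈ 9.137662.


ln(9299) ≈ 9.137662.
2*ln(n) ≈ 18.275324.
sqrt(2*ln(n)) ≈ sqrt(18.275324) ≈ 4.274965.
lambda ≈ 17*4.274965 = 72.674405.
floor(lambda*100)/100 = 72.67.

72.67


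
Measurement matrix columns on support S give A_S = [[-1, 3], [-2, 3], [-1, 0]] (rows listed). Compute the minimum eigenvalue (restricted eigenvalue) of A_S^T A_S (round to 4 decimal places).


A_S^T A_S = [[6, -9], [-9, 18]].
trace = 24.
det = 27.
disc = trace^2 - 4*det = 576 - 4*27 = 468.
sqrt(468) ≈ 21.633308.
lam_min = (24 - sqrt(468))/2 ≈ (24 - 21.633308)/2 = 1.183346 ≈ 1.1833.

1.1833


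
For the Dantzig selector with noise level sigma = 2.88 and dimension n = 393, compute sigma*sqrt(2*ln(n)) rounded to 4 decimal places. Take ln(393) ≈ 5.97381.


ln(393) ≈ 5.97381.
2*ln(n) ≈ 11.94762.
sqrt(2*ln(n)) ≈ sqrt(11.94762) ≈ 3.456533.
threshold ≈ 2.88*3.456533 = 9.95481504 ≈ 9.9548.

9.9548


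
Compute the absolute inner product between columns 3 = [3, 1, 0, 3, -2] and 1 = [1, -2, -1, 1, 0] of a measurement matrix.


Inner product: 3*1 + 1*-2 + 0*-1 + 3*1 + -2*0
Products: [3, -2, 0, 3, 0]
Sum = 4.
|dot| = 4.

4


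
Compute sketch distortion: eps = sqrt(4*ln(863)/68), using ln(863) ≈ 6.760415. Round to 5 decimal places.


ln(863) ≈ 6.760415.
4*ln(N)/m ≈ 4*6.760415/68 ≈ 0.39767147.
eps = sqrt(0.39767147) ≈ 0.630612 ≈ 0.63061.

0.63061


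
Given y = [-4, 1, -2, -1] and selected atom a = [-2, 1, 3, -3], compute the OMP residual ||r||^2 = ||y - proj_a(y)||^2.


a^T a = 23.
a^T y = 6.
coeff = 6/23 = 6/23.
||r||^2 = 470/23.

470/23


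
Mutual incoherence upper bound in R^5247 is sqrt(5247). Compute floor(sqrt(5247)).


72^2 = 5184 <= 5247 < 5329 = 73^2, so 72 <= sqrt(5247) < 73.
floor(sqrt(5247)) = 72.

72


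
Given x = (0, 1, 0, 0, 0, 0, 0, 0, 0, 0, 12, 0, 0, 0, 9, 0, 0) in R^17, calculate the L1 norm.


Non-zero entries: [(1, 1), (10, 12), (14, 9)]
Absolute values: [1, 12, 9]
||x||_1 = sum = 22.

22


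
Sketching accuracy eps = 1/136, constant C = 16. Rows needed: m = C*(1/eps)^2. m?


1/eps = 136.
(1/eps)^2 = 18496.
m = 16*18496 = 295936.

295936


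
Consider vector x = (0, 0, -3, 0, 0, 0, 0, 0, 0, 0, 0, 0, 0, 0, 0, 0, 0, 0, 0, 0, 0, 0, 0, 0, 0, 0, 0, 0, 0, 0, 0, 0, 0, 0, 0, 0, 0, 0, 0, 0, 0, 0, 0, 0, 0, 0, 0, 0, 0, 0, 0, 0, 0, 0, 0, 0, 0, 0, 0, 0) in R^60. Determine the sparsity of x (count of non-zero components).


Non-zero positions: [2].
Sparsity = 1.

1


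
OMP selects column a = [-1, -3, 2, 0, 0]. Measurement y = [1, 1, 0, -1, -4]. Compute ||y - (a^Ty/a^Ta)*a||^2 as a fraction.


a^T a = 14.
a^T y = -4.
coeff = -4/14 = -2/7.
||r||^2 = 125/7.

125/7


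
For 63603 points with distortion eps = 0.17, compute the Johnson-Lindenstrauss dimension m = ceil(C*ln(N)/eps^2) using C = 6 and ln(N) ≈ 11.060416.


ln(63603) ≈ 11.060416.
eps^2 = 0.17^2 = 0.0289.
C*ln(N)/eps^2 ≈ 6*11.060416/0.0289 ≈ 2296.2801.
m = ceil(2296.2801) = 2297.

2297


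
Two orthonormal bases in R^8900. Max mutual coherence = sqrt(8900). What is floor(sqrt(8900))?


94^2 = 8836 <= 8900 < 9025 = 95^2, so 94 <= sqrt(8900) < 95.
floor(sqrt(8900)) = 94.

94


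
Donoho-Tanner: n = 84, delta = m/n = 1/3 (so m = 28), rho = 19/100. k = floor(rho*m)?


m = 1/3*84 = 28.
rho = 19/100.
rho*m = 19/100*28 = 5.32.
k = floor(5.32) = 5.

5


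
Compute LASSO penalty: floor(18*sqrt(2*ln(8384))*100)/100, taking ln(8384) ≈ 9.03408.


ln(8384) ≈ 9.03408.
2*ln(n) ≈ 18.06816.
sqrt(2*ln(n)) ≈ sqrt(18.06816) ≈ 4.250666.
lambda ≈ 18*4.250666 = 76.511988.
floor(lambda*100)/100 = 76.51.

76.51


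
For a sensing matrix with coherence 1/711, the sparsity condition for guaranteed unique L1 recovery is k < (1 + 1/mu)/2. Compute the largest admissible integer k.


1/mu = 711.
1 + 1/mu = 712.
(1 + 1/mu)/2 = 356 is an integer and the inequality is strict, so k_max = 356 - 1 = 355.

355


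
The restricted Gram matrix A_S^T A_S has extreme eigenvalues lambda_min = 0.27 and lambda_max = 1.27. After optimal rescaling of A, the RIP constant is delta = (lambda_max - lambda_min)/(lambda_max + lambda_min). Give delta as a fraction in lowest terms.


lambda_max - lambda_min = 1.27 - 0.27 = 1.00.
lambda_max + lambda_min = 1.27 + 0.27 = 1.54.
delta = 1.00/1.54 = 100/154 = 50/77.

50/77


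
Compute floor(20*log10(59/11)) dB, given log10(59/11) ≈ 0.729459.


||x||/||e|| = 59/11.
log10(59/11) ≈ 0.729459.
20*log10(||x||/||e||) ≈ 20*0.729459 = 14.58918.
floor(14.58918) = 14.

14


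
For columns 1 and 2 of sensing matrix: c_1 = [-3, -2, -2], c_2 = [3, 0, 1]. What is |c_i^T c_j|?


Inner product: -3*3 + -2*0 + -2*1
Products: [-9, 0, -2]
Sum = -11.
|dot| = 11.

11


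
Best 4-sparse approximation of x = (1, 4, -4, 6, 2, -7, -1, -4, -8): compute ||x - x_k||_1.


Sorted |x_i| descending: [8, 7, 6, 4, 4, 4, 2, 1, 1]
Keep top 4: [8, 7, 6, 4]
Tail entries: [4, 4, 2, 1, 1]
L1 error = sum of tail = 12.

12


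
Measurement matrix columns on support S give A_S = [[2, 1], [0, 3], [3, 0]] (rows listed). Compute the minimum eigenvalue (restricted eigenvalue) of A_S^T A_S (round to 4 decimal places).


A_S^T A_S = [[13, 2], [2, 10]].
trace = 23.
det = 126.
disc = trace^2 - 4*det = 529 - 4*126 = 25.
sqrt(25) = 5.
lam_min = (23 - 5)/2 = 9 = 9.0000.

9.0000


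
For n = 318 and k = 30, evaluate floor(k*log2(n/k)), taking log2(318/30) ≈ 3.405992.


log2(n/k) = log2(318/30) ≈ 3.405992.
k*log2(n/k) ≈ 30*3.405992 = 102.17976.
floor(102.17976) = 102.

102


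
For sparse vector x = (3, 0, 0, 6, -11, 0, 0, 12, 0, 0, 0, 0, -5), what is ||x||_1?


Non-zero entries: [(0, 3), (3, 6), (4, -11), (7, 12), (12, -5)]
Absolute values: [3, 6, 11, 12, 5]
||x||_1 = sum = 37.

37


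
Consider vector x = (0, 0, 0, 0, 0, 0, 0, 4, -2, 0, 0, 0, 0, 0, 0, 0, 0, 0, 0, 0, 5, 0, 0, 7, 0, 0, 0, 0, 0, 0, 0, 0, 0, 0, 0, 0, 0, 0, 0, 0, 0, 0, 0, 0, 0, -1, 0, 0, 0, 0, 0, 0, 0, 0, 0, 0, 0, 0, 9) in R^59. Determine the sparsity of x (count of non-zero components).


Non-zero positions: [7, 8, 20, 23, 45, 58].
Sparsity = 6.

6
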